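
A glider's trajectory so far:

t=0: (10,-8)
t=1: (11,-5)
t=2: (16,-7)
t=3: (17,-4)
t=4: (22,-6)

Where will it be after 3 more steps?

Step-to-step displacements: (+1,+3), (+5,-2), (+1,+3), (+5,-2) — a repeating cycle of length 2.
step 5: apply (+1,+3) → (23,-3)
step 6: apply (+5,-2) → (28,-5)
step 7: apply (+1,+3) → (29,-2)

(29,-2)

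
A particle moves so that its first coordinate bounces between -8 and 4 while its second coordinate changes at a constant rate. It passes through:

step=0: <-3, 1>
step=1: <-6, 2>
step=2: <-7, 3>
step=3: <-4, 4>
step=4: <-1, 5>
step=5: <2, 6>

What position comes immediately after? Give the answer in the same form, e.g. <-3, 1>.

The first coordinate travels 3 per step and bounces off the walls at -8 and 4.
  step 6: 2 → 3
The second coordinate changes by +1 each step: at step 6 it is 7.

<3, 7>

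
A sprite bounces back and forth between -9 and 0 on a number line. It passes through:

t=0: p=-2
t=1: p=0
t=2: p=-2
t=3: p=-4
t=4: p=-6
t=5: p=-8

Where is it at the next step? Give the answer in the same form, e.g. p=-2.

p=-8

The value travels 2 per step and bounces off the walls at -9 and 0.
  step 6: -8 → -8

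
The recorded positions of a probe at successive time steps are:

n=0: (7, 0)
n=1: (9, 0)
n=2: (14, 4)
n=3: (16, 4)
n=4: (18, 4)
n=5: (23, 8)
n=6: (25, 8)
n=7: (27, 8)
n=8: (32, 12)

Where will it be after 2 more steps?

(36, 12)

The moves between consecutive positions are (+2, +0), (+5, +4), (+2, +0), (+2, +0), (+5, +4), (+2, +0), (+2, +0), (+5, +4); they repeat the 3-cycle [(+2, +0), (+5, +4), (+2, +0)].
step 9: apply (+2, +0) → (34, 12)
step 10: apply (+2, +0) → (36, 12)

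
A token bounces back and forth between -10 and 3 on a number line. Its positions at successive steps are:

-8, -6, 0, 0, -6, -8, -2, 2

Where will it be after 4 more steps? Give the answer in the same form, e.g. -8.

The value travels 6 per step and bounces off the walls at -10 and 3.
  step 8: 2 → -4
  step 9: -4 → -10
  step 10: -10 → -4
  step 11: -4 → 2

2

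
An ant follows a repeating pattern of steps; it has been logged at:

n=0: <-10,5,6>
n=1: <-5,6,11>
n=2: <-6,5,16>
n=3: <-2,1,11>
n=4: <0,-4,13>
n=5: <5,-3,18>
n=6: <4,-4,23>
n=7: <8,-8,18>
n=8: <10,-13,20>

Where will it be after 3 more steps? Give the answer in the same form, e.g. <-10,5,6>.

<18,-17,25>

Step-to-step displacements: <+5,+1,+5>, <-1,-1,+5>, <+4,-4,-5>, <+2,-5,+2>, <+5,+1,+5>, <-1,-1,+5>, <+4,-4,-5>, <+2,-5,+2> — a repeating cycle of length 4.
step 9: apply <+5,+1,+5> → <15,-12,25>
step 10: apply <-1,-1,+5> → <14,-13,30>
step 11: apply <+4,-4,-5> → <18,-17,25>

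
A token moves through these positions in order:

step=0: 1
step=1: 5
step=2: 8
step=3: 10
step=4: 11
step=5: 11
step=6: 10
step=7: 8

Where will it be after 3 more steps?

Taking differences between consecutive positions: +4, +3, +2, +1, +0, -1, -2. These grow by -1 each step.
step 8: 8 − 3 → 5
step 9: 5 − 4 → 1
step 10: 1 − 5 → -4

-4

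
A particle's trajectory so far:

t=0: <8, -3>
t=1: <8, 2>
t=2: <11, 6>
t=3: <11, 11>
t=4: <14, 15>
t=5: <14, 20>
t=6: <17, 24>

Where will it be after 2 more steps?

<20, 33>

The moves between consecutive positions are <+0, +5>, <+3, +4>, <+0, +5>, <+3, +4>, <+0, +5>, <+3, +4>; they repeat the 2-cycle [<+0, +5>, <+3, +4>].
step 7: apply <+0, +5> → <17, 29>
step 8: apply <+3, +4> → <20, 33>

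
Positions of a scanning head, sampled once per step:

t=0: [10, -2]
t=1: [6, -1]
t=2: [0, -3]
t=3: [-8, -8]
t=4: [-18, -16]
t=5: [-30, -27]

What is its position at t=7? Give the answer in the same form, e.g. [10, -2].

Successive displacements: [-4, +1], [-6, -2], [-8, -5], [-10, -8], [-12, -11] — each changes by [-2, -3].
step 6: [-30, -27] + [-14, -14] → [-44, -41]
step 7: [-44, -41] + [-16, -17] → [-60, -58]

[-60, -58]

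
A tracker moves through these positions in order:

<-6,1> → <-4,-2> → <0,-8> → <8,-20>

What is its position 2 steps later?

<56,-92>

The jumps are <+2,-3>, <+4,-6>, <+8,-12> — a geometric progression with ratio 2.
step 4: <8,-20> + <+16,-24> → <24,-44>
step 5: <24,-44> + <+32,-48> → <56,-92>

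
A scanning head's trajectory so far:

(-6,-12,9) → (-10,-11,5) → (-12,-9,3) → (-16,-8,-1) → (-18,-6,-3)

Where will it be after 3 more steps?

The moves between consecutive positions are (-4,+1,-4), (-2,+2,-2), (-4,+1,-4), (-2,+2,-2); they repeat the 2-cycle [(-4,+1,-4), (-2,+2,-2)].
step 5: apply (-4,+1,-4) → (-22,-5,-7)
step 6: apply (-2,+2,-2) → (-24,-3,-9)
step 7: apply (-4,+1,-4) → (-28,-2,-13)

(-28,-2,-13)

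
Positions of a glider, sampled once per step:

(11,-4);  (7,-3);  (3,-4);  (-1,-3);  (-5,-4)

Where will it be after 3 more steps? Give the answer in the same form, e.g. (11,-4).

Differencing gives (-4,+1), (-4,-1), (-4,+1), (-4,-1). This is the pattern (-4,+1), (-4,-1) repeated.
step 5: apply (-4,+1) → (-9,-3)
step 6: apply (-4,-1) → (-13,-4)
step 7: apply (-4,+1) → (-17,-3)

(-17,-3)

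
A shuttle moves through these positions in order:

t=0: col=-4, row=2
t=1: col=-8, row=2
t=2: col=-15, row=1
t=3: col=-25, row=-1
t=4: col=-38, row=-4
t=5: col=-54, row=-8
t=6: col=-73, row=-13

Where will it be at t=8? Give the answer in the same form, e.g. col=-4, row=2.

col=-120, row=-26

Successive displacements: (-4, +0), (-7, -1), (-10, -2), (-13, -3), (-16, -4), (-19, -5) — each changes by (-3, -1).
step 7: col=-73, row=-13 + (-22, -6) → col=-95, row=-19
step 8: col=-95, row=-19 + (-25, -7) → col=-120, row=-26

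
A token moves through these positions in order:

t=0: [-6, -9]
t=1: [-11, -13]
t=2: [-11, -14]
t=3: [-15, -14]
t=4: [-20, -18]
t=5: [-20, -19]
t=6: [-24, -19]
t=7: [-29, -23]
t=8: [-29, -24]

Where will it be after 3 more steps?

The moves between consecutive positions are [-5, -4], [+0, -1], [-4, +0], [-5, -4], [+0, -1], [-4, +0], [-5, -4], [+0, -1]; they repeat the 3-cycle [[-5, -4], [+0, -1], [-4, +0]].
step 9: apply [-4, +0] → [-33, -24]
step 10: apply [-5, -4] → [-38, -28]
step 11: apply [+0, -1] → [-38, -29]

[-38, -29]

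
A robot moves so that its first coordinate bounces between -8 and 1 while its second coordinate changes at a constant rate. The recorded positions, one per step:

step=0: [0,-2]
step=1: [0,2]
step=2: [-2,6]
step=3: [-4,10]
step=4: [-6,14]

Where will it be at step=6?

[-6,22]

The first coordinate travels 2 per step and bounces off the walls at -8 and 1.
  step 5: -6 → -8
  step 6: -8 → -6
The second coordinate changes by +4 each step: at step 6 it is 22.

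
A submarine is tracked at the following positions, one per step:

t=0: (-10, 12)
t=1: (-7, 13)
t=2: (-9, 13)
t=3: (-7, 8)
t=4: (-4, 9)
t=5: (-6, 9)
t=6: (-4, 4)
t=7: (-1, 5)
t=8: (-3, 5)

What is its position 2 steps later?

Differencing gives (+3, +1), (-2, +0), (+2, -5), (+3, +1), (-2, +0), (+2, -5), (+3, +1), (-2, +0). This is the pattern (+3, +1), (-2, +0), (+2, -5) repeated.
step 9: apply (+2, -5) → (-1, 0)
step 10: apply (+3, +1) → (2, 1)

(2, 1)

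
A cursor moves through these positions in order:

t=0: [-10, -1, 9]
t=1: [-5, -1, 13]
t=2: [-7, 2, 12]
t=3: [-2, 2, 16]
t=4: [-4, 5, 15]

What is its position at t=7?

Differencing gives [+5, +0, +4], [-2, +3, -1], [+5, +0, +4], [-2, +3, -1]. This is the pattern [+5, +0, +4], [-2, +3, -1] repeated.
step 5: apply [+5, +0, +4] → [1, 5, 19]
step 6: apply [-2, +3, -1] → [-1, 8, 18]
step 7: apply [+5, +0, +4] → [4, 8, 22]

[4, 8, 22]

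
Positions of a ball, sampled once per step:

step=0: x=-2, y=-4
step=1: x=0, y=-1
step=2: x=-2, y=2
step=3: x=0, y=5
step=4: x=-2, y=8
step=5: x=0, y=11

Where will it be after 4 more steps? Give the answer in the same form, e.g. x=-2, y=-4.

The x coordinate repeats the cycle [-2, 0] with period 2; step 9 mod 2 = 1, giving 0.
The y coordinate changes by +3 each step, so at step 9 it is -4 + 9·(3) = 23.

x=0, y=23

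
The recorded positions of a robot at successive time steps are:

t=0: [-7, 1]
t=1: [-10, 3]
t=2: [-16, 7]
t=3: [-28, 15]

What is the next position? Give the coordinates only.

[-52, 31]

The jumps are [-3, +2], [-6, +4], [-12, +8] — a geometric progression with ratio 2.
step 4: [-28, 15] + [-24, +16] → [-52, 31]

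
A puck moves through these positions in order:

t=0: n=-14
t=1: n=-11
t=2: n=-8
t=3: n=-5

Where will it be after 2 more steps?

n=1

Constant displacement of +3 per step.
step 4: -5 + 3 → n=-2
step 5: -2 + 3 → n=1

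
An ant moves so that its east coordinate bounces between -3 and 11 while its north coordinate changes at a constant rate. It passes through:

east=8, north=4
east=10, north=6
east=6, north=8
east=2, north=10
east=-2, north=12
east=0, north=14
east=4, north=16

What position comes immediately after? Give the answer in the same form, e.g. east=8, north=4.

The east coordinate travels 4 per step and bounces off the walls at -3 and 11.
  step 7: 4 → 8
The north coordinate changes by +2 each step: at step 7 it is 18.

east=8, north=18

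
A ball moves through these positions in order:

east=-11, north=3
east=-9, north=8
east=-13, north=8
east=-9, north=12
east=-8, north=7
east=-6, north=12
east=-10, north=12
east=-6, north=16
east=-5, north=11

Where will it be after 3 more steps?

east=-3, north=20

Step-to-step displacements: (+2, +5), (-4, +0), (+4, +4), (+1, -5), (+2, +5), (-4, +0), (+4, +4), (+1, -5) — a repeating cycle of length 4.
step 9: apply (+2, +5) → east=-3, north=16
step 10: apply (-4, +0) → east=-7, north=16
step 11: apply (+4, +4) → east=-3, north=20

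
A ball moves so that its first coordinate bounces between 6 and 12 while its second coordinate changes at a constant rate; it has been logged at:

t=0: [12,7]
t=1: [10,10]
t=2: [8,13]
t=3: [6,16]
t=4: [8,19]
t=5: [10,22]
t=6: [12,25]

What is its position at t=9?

[6,34]

The first coordinate reflects between 6 and 12, moving 2 per step.
  step 7: 12 → 10
  step 8: 10 → 8
  step 9: 8 → 6
The second coordinate changes by +3 each step: at step 9 it is 34.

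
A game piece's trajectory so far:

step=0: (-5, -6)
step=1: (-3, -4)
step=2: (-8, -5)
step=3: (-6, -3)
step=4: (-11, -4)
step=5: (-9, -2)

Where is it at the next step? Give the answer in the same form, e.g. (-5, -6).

(-14, -3)

Differencing gives (+2, +2), (-5, -1), (+2, +2), (-5, -1), (+2, +2). This is the pattern (+2, +2), (-5, -1) repeated.
step 6: apply (-5, -1) → (-14, -3)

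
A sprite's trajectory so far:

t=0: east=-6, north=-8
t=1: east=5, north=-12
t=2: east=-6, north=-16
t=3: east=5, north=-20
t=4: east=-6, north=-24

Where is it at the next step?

east=5, north=-28

The east coordinate repeats the cycle [-6, 5] with period 2; step 5 mod 2 = 1, giving 5.
The north coordinate changes by -4 each step, so at step 5 it is -8 + 5·(-4) = -28.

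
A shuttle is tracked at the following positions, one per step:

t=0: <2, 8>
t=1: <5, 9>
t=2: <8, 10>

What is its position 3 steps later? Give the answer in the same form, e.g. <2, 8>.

<17, 13>

The position changes by <+3, +1> every step.
step 3: <8, 10> + <+3, +1> → <11, 11>
step 4: <11, 11> + <+3, +1> → <14, 12>
step 5: <14, 12> + <+3, +1> → <17, 13>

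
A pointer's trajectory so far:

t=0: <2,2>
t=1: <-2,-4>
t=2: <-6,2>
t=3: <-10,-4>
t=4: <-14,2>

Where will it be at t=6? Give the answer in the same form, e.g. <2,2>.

First: linear, -4 per step → -22 at step 6.
Second: cycles through 2, -4 every 2 steps. Step 6 lands at position 0 of the cycle → 2.

<-22,2>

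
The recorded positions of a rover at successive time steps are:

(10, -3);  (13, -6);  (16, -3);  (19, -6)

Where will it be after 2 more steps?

(25, -6)

The first coordinate changes by +3 each step, so at step 5 it is 10 + 5·(3) = 25.
The second coordinate repeats the cycle [-3, -6] with period 2; step 5 mod 2 = 1, giving -6.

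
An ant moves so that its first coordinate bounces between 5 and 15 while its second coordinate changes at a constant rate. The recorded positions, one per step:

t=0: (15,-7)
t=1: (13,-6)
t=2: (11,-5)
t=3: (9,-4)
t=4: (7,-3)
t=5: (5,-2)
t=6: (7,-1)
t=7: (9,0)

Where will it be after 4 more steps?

(13,4)

The first coordinate travels 2 per step and bounces off the walls at 5 and 15.
  step 8: 9 → 11
  step 9: 11 → 13
  step 10: 13 → 15
  step 11: 15 → 13
The second coordinate changes by +1 each step: at step 11 it is 4.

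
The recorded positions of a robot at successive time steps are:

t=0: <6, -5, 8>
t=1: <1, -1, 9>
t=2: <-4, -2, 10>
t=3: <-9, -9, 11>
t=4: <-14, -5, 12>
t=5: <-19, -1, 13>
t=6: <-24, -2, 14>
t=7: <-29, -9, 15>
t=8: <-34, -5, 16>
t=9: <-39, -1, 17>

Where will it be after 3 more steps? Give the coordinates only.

The first coordinate changes by -5 each step, so at step 12 it is 6 + 12·(-5) = -54.
The second coordinate repeats the cycle [-5, -1, -2, -9] with period 4; step 12 mod 4 = 0, giving -5.
The third coordinate changes by +1 each step, so at step 12 it is 8 + 12·(1) = 20.

<-54, -5, 20>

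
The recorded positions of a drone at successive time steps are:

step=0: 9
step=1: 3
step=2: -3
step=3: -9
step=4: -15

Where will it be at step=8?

Each step adds -6 to the position.
step 5: -15 − 6 → -21
step 6: -21 − 6 → -27
step 7: -27 − 6 → -33
step 8: -33 − 6 → -39

-39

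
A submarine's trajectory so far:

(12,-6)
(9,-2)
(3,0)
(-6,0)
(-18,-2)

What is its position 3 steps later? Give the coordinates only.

(-72,-20)

Taking differences between consecutive positions: (-3,+4), (-6,+2), (-9,+0), (-12,-2). These grow by (-3,-2) each step.
step 5: (-18,-2) + (-15,-4) → (-33,-6)
step 6: (-33,-6) + (-18,-6) → (-51,-12)
step 7: (-51,-12) + (-21,-8) → (-72,-20)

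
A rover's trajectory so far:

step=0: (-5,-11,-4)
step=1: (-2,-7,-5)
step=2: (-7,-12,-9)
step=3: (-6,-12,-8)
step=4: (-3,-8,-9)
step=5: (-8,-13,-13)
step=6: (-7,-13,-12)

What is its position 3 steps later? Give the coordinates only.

Step-to-step displacements: (+3,+4,-1), (-5,-5,-4), (+1,+0,+1), (+3,+4,-1), (-5,-5,-4), (+1,+0,+1) — a repeating cycle of length 3.
step 7: apply (+3,+4,-1) → (-4,-9,-13)
step 8: apply (-5,-5,-4) → (-9,-14,-17)
step 9: apply (+1,+0,+1) → (-8,-14,-16)

(-8,-14,-16)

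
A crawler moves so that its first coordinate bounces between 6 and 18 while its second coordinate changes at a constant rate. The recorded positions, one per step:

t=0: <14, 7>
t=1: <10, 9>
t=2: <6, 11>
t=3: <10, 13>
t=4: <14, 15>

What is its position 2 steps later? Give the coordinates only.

<14, 19>

The first coordinate reflects between 6 and 18, moving 4 per step.
  step 5: 14 → 18
  step 6: 18 → 14
The second coordinate changes by +2 each step: at step 6 it is 19.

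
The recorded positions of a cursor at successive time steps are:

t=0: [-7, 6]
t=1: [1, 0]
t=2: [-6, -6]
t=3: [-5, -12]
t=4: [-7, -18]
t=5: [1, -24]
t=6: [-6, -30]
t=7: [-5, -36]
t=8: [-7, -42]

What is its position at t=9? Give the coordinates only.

[1, -48]

The first coordinate repeats the cycle [-7, 1, -6, -5] with period 4; step 9 mod 4 = 1, giving 1.
The second coordinate changes by -6 each step, so at step 9 it is 6 + 9·(-6) = -48.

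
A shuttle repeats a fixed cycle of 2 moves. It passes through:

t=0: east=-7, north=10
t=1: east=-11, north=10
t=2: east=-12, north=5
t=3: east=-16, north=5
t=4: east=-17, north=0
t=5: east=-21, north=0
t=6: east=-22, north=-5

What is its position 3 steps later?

east=-31, north=-10

Differencing gives (-4,+0), (-1,-5), (-4,+0), (-1,-5), (-4,+0), (-1,-5). This is the pattern (-4,+0), (-1,-5) repeated.
step 7: apply (-4,+0) → east=-26, north=-5
step 8: apply (-1,-5) → east=-27, north=-10
step 9: apply (-4,+0) → east=-31, north=-10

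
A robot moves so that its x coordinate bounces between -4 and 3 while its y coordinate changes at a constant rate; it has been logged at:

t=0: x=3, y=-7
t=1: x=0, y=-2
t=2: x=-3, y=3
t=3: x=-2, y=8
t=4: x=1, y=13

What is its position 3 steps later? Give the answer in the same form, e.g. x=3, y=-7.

x=-4, y=28

The x coordinate reflects between -4 and 3, moving 3 per step.
  step 5: 1 → 2
  step 6: 2 → -1
  step 7: -1 → -4
The y coordinate changes by +5 each step: at step 7 it is 28.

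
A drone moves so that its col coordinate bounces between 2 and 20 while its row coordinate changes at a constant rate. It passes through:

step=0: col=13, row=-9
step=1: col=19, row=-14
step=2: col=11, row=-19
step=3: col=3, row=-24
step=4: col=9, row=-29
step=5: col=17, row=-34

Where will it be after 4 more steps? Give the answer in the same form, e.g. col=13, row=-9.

col=13, row=-54

The col coordinate travels 8 per step and bounces off the walls at 2 and 20.
  step 6: 17 → 15
  step 7: 15 → 7
  step 8: 7 → 5
  step 9: 5 → 13
The row coordinate changes by -5 each step: at step 9 it is -54.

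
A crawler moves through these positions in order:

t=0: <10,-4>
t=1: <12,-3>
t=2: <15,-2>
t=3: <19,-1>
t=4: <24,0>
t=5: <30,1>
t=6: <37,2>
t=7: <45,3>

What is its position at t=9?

<64,5>

Taking differences between consecutive positions: <+2,+1>, <+3,+1>, <+4,+1>, <+5,+1>, <+6,+1>, <+7,+1>, <+8,+1>. These grow by <+1,+0> each step.
step 8: <45,3> + <+9,+1> → <54,4>
step 9: <54,4> + <+10,+1> → <64,5>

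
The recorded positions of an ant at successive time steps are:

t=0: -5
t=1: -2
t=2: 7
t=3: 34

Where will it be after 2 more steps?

Consecutive displacements +3, +9, +27 scale by a factor of 3 each step.
step 4: 34 + 81 → 115
step 5: 115 + 243 → 358

358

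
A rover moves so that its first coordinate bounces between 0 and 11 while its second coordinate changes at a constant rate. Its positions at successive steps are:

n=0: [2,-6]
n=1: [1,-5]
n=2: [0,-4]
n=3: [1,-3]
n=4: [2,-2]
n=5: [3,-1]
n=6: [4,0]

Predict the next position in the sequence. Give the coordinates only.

[5,1]

The first coordinate reflects between 0 and 11, moving 1 per step.
  step 7: 4 → 5
The second coordinate changes by +1 each step: at step 7 it is 1.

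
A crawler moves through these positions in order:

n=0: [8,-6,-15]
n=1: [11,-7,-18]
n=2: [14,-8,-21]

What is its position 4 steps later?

[26,-12,-33]

Each step adds [+3,-1,-3] to the position.
step 3: [14,-8,-21] + [+3,-1,-3] → [17,-9,-24]
step 4: [17,-9,-24] + [+3,-1,-3] → [20,-10,-27]
step 5: [20,-10,-27] + [+3,-1,-3] → [23,-11,-30]
step 6: [23,-11,-30] + [+3,-1,-3] → [26,-12,-33]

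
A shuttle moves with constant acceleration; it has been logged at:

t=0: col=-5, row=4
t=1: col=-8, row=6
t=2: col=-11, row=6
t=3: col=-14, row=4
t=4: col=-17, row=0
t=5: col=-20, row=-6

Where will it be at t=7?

Successive displacements: (-3,+2), (-3,+0), (-3,-2), (-3,-4), (-3,-6) — each changes by (+0,-2).
step 6: col=-20, row=-6 + (-3,-8) → col=-23, row=-14
step 7: col=-23, row=-14 + (-3,-10) → col=-26, row=-24

col=-26, row=-24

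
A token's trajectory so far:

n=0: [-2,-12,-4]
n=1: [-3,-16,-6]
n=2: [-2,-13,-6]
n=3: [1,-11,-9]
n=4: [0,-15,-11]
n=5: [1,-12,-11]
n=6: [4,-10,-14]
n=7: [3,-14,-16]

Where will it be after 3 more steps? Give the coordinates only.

Step-to-step displacements: [-1,-4,-2], [+1,+3,+0], [+3,+2,-3], [-1,-4,-2], [+1,+3,+0], [+3,+2,-3], [-1,-4,-2] — a repeating cycle of length 3.
step 8: apply [+1,+3,+0] → [4,-11,-16]
step 9: apply [+3,+2,-3] → [7,-9,-19]
step 10: apply [-1,-4,-2] → [6,-13,-21]

[6,-13,-21]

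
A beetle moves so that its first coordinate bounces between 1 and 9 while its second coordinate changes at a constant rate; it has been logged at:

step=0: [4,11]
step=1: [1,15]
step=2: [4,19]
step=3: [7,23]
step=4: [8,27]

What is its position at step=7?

The first coordinate travels 3 per step and bounces off the walls at 1 and 9.
  step 5: 8 → 5
  step 6: 5 → 2
  step 7: 2 → 3
The second coordinate changes by +4 each step: at step 7 it is 39.

[3,39]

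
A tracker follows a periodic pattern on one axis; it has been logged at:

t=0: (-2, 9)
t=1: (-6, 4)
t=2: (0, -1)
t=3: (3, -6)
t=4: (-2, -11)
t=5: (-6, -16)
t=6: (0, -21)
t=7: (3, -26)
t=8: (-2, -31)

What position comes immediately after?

First: cycles through -2, -6, 0, 3 every 4 steps. Step 9 lands at position 1 of the cycle → -6.
Second: linear, -5 per step → -36 at step 9.

(-6, -36)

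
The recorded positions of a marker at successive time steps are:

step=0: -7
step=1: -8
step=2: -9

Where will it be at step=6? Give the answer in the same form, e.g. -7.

-13

Constant displacement of -1 per step.
step 3: -9 − 1 → -10
step 4: -10 − 1 → -11
step 5: -11 − 1 → -12
step 6: -12 − 1 → -13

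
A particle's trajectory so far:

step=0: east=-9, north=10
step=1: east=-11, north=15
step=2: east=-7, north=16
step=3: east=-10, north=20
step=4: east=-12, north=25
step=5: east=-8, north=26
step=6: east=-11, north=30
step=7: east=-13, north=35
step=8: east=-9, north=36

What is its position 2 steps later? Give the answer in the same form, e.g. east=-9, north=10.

The moves between consecutive positions are (-2,+5), (+4,+1), (-3,+4), (-2,+5), (+4,+1), (-3,+4), (-2,+5), (+4,+1); they repeat the 3-cycle [(-2,+5), (+4,+1), (-3,+4)].
step 9: apply (-3,+4) → east=-12, north=40
step 10: apply (-2,+5) → east=-14, north=45

east=-14, north=45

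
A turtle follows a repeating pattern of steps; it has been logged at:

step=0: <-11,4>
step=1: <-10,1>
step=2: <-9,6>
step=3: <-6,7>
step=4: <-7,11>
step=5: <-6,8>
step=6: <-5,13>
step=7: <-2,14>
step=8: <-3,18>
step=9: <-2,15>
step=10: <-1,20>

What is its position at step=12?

The moves between consecutive positions are <+1,-3>, <+1,+5>, <+3,+1>, <-1,+4>, <+1,-3>, <+1,+5>, <+3,+1>, <-1,+4>, <+1,-3>, <+1,+5>; they repeat the 4-cycle [<+1,-3>, <+1,+5>, <+3,+1>, <-1,+4>].
step 11: apply <+3,+1> → <2,21>
step 12: apply <-1,+4> → <1,25>

<1,25>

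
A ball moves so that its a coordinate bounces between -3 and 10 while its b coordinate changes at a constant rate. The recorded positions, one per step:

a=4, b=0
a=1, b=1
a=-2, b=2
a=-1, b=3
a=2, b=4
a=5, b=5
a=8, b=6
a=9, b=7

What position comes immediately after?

a=6, b=8

The a coordinate reflects between -3 and 10, moving 3 per step.
  step 8: 9 → 6
The b coordinate changes by +1 each step: at step 8 it is 8.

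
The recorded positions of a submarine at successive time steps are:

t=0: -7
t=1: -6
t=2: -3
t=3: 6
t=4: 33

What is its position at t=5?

114

The jumps are +1, +3, +9, +27 — a geometric progression with ratio 3.
step 5: 33 + 81 → 114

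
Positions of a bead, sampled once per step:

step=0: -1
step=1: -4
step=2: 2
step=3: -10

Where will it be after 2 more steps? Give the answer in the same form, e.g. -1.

-34

Step-to-step displacements: -3, +6, -12; each is -2× the previous.
step 4: -10 + 24 → 14
step 5: 14 − 48 → -34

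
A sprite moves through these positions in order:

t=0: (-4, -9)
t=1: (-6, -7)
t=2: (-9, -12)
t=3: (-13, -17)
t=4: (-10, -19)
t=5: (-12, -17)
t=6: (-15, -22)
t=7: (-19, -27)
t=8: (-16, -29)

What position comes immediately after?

The moves between consecutive positions are (-2, +2), (-3, -5), (-4, -5), (+3, -2), (-2, +2), (-3, -5), (-4, -5), (+3, -2); they repeat the 4-cycle [(-2, +2), (-3, -5), (-4, -5), (+3, -2)].
step 9: apply (-2, +2) → (-18, -27)

(-18, -27)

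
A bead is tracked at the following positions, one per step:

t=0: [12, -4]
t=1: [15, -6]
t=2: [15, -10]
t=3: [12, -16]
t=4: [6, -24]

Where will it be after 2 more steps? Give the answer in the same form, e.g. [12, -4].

[-15, -46]

Successive displacements: [+3, -2], [+0, -4], [-3, -6], [-6, -8] — each changes by [-3, -2].
step 5: [6, -24] + [-9, -10] → [-3, -34]
step 6: [-3, -34] + [-12, -12] → [-15, -46]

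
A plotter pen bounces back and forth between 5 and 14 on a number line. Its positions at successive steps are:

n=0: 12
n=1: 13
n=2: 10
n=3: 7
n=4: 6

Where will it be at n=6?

12

The value reflects between 5 and 14, moving 3 per step.
  step 5: 6 → 9
  step 6: 9 → 12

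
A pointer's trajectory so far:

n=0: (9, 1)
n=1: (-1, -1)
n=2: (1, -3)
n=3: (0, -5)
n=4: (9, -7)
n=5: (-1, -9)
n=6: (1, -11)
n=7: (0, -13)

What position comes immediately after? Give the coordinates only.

(9, -15)

The first coordinate repeats the cycle [9, -1, 1, 0] with period 4; step 8 mod 4 = 0, giving 9.
The second coordinate changes by -2 each step, so at step 8 it is 1 + 8·(-2) = -15.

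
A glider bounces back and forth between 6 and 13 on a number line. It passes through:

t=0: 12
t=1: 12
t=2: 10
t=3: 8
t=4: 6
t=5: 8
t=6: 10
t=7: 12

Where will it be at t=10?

8

The value travels 2 per step and bounces off the walls at 6 and 13.
  step 8: 12 → 12
  step 9: 12 → 10
  step 10: 10 → 8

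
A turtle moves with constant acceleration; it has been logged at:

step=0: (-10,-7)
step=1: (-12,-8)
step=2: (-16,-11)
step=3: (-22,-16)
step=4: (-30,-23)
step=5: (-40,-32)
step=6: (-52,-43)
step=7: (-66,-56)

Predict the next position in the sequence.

(-82,-71)

Successive displacements: (-2,-1), (-4,-3), (-6,-5), (-8,-7), (-10,-9), (-12,-11), (-14,-13) — each changes by (-2,-2).
step 8: (-66,-56) + (-16,-15) → (-82,-71)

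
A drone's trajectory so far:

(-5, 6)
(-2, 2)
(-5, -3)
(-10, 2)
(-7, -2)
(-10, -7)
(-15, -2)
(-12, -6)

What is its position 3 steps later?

(-17, -10)

The moves between consecutive positions are (+3, -4), (-3, -5), (-5, +5), (+3, -4), (-3, -5), (-5, +5), (+3, -4); they repeat the 3-cycle [(+3, -4), (-3, -5), (-5, +5)].
step 8: apply (-3, -5) → (-15, -11)
step 9: apply (-5, +5) → (-20, -6)
step 10: apply (+3, -4) → (-17, -10)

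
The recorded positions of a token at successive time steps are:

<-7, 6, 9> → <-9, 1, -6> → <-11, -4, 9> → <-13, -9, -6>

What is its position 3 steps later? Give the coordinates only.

<-19, -24, 9>

First: linear, -2 per step → -19 at step 6.
Second: linear, -5 per step → -24 at step 6.
Third: cycles through 9, -6 every 2 steps. Step 6 lands at position 0 of the cycle → 9.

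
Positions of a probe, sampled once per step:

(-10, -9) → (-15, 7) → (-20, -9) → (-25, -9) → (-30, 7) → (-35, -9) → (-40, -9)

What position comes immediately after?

(-45, 7)

First: linear, -5 per step → -45 at step 7.
Second: cycles through -9, 7, -9 every 3 steps. Step 7 lands at position 1 of the cycle → 7.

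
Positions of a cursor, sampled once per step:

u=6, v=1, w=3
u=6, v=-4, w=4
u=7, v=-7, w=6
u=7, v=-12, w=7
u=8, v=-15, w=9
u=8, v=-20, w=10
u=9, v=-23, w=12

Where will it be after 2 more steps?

u=10, v=-31, w=15

Step-to-step displacements: (+0, -5, +1), (+1, -3, +2), (+0, -5, +1), (+1, -3, +2), (+0, -5, +1), (+1, -3, +2) — a repeating cycle of length 2.
step 7: apply (+0, -5, +1) → u=9, v=-28, w=13
step 8: apply (+1, -3, +2) → u=10, v=-31, w=15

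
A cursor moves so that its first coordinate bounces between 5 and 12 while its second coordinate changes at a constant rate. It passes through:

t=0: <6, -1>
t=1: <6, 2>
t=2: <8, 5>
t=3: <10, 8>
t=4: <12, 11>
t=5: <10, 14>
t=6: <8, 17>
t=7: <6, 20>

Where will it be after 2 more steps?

<8, 26>

The first coordinate travels 2 per step and bounces off the walls at 5 and 12.
  step 8: 6 → 6
  step 9: 6 → 8
The second coordinate changes by +3 each step: at step 9 it is 26.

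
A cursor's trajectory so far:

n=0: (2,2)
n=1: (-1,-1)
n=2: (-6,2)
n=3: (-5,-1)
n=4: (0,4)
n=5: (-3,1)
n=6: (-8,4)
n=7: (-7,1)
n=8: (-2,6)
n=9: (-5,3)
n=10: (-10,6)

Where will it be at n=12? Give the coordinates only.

The moves between consecutive positions are (-3,-3), (-5,+3), (+1,-3), (+5,+5), (-3,-3), (-5,+3), (+1,-3), (+5,+5), (-3,-3), (-5,+3); they repeat the 4-cycle [(-3,-3), (-5,+3), (+1,-3), (+5,+5)].
step 11: apply (+1,-3) → (-9,3)
step 12: apply (+5,+5) → (-4,8)

(-4,8)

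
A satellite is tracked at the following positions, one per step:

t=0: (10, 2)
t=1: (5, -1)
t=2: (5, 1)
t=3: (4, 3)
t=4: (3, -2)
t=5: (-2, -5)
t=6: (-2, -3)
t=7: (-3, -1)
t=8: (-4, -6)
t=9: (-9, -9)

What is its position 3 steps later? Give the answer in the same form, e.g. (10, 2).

Step-to-step displacements: (-5, -3), (+0, +2), (-1, +2), (-1, -5), (-5, -3), (+0, +2), (-1, +2), (-1, -5), (-5, -3) — a repeating cycle of length 4.
step 10: apply (+0, +2) → (-9, -7)
step 11: apply (-1, +2) → (-10, -5)
step 12: apply (-1, -5) → (-11, -10)

(-11, -10)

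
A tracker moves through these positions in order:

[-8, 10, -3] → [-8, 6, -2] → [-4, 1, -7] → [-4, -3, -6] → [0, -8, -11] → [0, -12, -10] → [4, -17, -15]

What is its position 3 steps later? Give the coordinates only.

[8, -30, -18]

Differencing gives [+0, -4, +1], [+4, -5, -5], [+0, -4, +1], [+4, -5, -5], [+0, -4, +1], [+4, -5, -5]. This is the pattern [+0, -4, +1], [+4, -5, -5] repeated.
step 7: apply [+0, -4, +1] → [4, -21, -14]
step 8: apply [+4, -5, -5] → [8, -26, -19]
step 9: apply [+0, -4, +1] → [8, -30, -18]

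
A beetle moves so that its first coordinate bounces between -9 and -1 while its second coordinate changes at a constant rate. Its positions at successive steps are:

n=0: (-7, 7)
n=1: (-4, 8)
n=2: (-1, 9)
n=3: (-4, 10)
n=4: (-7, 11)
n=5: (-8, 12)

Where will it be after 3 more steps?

(-3, 15)

The first coordinate travels 3 per step and bounces off the walls at -9 and -1.
  step 6: -8 → -5
  step 7: -5 → -2
  step 8: -2 → -3
The second coordinate changes by +1 each step: at step 8 it is 15.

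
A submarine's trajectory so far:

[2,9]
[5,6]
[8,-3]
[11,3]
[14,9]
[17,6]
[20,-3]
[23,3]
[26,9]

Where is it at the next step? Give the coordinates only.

[29,6]

The first coordinate changes by +3 each step, so at step 9 it is 2 + 9·(3) = 29.
The second coordinate repeats the cycle [9, 6, -3, 3] with period 4; step 9 mod 4 = 1, giving 6.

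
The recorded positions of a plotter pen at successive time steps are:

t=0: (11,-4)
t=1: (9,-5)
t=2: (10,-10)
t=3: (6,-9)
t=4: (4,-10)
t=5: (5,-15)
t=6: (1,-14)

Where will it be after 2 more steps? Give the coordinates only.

The moves between consecutive positions are (-2,-1), (+1,-5), (-4,+1), (-2,-1), (+1,-5), (-4,+1); they repeat the 3-cycle [(-2,-1), (+1,-5), (-4,+1)].
step 7: apply (-2,-1) → (-1,-15)
step 8: apply (+1,-5) → (0,-20)

(0,-20)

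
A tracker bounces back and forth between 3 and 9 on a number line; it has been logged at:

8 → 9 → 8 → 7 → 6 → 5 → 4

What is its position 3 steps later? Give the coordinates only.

The value travels 1 per step and bounces off the walls at 3 and 9.
  step 7: 4 → 3
  step 8: 3 → 4
  step 9: 4 → 5

5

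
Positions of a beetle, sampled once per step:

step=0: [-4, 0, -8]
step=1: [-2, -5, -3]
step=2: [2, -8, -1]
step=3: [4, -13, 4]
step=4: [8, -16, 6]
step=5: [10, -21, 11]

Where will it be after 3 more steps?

Differencing gives [+2, -5, +5], [+4, -3, +2], [+2, -5, +5], [+4, -3, +2], [+2, -5, +5]. This is the pattern [+2, -5, +5], [+4, -3, +2] repeated.
step 6: apply [+4, -3, +2] → [14, -24, 13]
step 7: apply [+2, -5, +5] → [16, -29, 18]
step 8: apply [+4, -3, +2] → [20, -32, 20]

[20, -32, 20]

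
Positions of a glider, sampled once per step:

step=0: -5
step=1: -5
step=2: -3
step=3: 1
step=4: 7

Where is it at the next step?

15

First differences are +0, +2, +4, +6; their common second difference is +2 (constant acceleration).
step 5: 7 + 8 → 15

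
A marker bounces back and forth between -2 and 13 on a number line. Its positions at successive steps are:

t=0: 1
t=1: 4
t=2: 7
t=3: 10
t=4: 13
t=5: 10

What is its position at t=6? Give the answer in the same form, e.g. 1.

7

The value reflects between -2 and 13, moving 3 per step.
  step 6: 10 → 7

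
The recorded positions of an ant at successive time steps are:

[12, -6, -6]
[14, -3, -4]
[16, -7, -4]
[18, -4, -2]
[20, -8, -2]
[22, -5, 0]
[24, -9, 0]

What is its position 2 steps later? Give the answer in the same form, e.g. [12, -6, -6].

The moves between consecutive positions are [+2, +3, +2], [+2, -4, +0], [+2, +3, +2], [+2, -4, +0], [+2, +3, +2], [+2, -4, +0]; they repeat the 2-cycle [[+2, +3, +2], [+2, -4, +0]].
step 7: apply [+2, +3, +2] → [26, -6, 2]
step 8: apply [+2, -4, +0] → [28, -10, 2]

[28, -10, 2]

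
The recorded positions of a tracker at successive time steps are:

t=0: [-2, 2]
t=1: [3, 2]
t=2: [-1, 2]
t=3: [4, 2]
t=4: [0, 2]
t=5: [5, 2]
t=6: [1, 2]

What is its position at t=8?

[2, 2]

Differencing gives [+5, +0], [-4, +0], [+5, +0], [-4, +0], [+5, +0], [-4, +0]. This is the pattern [+5, +0], [-4, +0] repeated.
step 7: apply [+5, +0] → [6, 2]
step 8: apply [-4, +0] → [2, 2]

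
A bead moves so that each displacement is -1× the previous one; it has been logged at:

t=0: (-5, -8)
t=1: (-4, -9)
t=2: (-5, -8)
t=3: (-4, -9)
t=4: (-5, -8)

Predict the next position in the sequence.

The jumps are (+1, -1), (-1, +1), (+1, -1), (-1, +1) — a geometric progression with ratio -1.
step 5: (-5, -8) + (+1, -1) → (-4, -9)

(-4, -9)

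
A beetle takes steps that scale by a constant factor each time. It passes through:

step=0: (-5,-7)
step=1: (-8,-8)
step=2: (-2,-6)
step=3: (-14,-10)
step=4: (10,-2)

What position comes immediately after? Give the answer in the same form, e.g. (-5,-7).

(-38,-18)

Consecutive displacements (-3,-1), (+6,+2), (-12,-4), (+24,+8) scale by a factor of -2 each step.
step 5: (10,-2) + (-48,-16) → (-38,-18)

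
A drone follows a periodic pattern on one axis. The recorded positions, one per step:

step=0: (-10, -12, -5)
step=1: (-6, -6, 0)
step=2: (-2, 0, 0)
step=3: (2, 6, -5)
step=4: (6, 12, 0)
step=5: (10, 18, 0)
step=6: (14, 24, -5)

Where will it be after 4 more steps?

First: linear, +4 per step → 30 at step 10.
Second: linear, +6 per step → 48 at step 10.
Third: cycles through -5, 0, 0 every 3 steps. Step 10 lands at position 1 of the cycle → 0.

(30, 48, 0)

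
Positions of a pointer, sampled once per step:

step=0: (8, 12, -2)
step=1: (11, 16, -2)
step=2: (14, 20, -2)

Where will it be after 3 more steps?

(23, 32, -2)

The position changes by (+3, +4, +0) every step.
step 3: (14, 20, -2) + (+3, +4, +0) → (17, 24, -2)
step 4: (17, 24, -2) + (+3, +4, +0) → (20, 28, -2)
step 5: (20, 28, -2) + (+3, +4, +0) → (23, 32, -2)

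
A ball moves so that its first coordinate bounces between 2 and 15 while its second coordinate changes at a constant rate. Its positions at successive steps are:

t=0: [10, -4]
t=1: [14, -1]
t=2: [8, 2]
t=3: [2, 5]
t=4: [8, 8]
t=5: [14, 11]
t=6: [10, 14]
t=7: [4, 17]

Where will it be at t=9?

The first coordinate reflects between 2 and 15, moving 6 per step.
  step 8: 4 → 6
  step 9: 6 → 12
The second coordinate changes by +3 each step: at step 9 it is 23.

[12, 23]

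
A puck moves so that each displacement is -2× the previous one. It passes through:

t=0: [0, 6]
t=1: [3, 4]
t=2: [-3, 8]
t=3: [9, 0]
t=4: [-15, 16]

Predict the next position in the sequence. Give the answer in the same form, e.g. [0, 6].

[33, -16]

Step-to-step displacements: [+3, -2], [-6, +4], [+12, -8], [-24, +16]; each is -2× the previous.
step 5: [-15, 16] + [+48, -32] → [33, -16]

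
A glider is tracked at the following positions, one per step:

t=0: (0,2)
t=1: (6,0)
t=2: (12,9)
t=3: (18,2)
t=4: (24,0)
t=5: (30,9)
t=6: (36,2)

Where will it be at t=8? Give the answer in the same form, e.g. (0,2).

(48,9)

The first coordinate changes by +6 each step, so at step 8 it is 0 + 8·(6) = 48.
The second coordinate repeats the cycle [2, 0, 9] with period 3; step 8 mod 3 = 2, giving 9.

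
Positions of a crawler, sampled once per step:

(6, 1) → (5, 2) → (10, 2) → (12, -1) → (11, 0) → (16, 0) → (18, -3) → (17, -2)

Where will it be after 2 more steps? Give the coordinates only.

(24, -5)

Differencing gives (-1, +1), (+5, +0), (+2, -3), (-1, +1), (+5, +0), (+2, -3), (-1, +1). This is the pattern (-1, +1), (+5, +0), (+2, -3) repeated.
step 8: apply (+5, +0) → (22, -2)
step 9: apply (+2, -3) → (24, -5)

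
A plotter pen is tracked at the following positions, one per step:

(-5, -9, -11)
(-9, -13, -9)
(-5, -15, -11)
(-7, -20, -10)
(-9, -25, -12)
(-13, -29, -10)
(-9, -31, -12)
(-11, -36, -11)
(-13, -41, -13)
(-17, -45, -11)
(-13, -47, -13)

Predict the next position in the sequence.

Differencing gives (-4, -4, +2), (+4, -2, -2), (-2, -5, +1), (-2, -5, -2), (-4, -4, +2), (+4, -2, -2), (-2, -5, +1), (-2, -5, -2), (-4, -4, +2), (+4, -2, -2). This is the pattern (-4, -4, +2), (+4, -2, -2), (-2, -5, +1), (-2, -5, -2) repeated.
step 11: apply (-2, -5, +1) → (-15, -52, -12)

(-15, -52, -12)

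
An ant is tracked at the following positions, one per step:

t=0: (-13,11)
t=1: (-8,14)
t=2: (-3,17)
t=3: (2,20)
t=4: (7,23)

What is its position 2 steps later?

(17,29)

The position changes by (+5,+3) every step.
step 5: (7,23) + (+5,+3) → (12,26)
step 6: (12,26) + (+5,+3) → (17,29)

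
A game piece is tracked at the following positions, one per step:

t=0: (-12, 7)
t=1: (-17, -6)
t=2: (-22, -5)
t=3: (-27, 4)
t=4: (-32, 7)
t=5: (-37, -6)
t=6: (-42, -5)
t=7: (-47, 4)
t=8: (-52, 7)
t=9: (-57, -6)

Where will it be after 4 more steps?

(-77, -6)

The first coordinate changes by -5 each step, so at step 13 it is -12 + 13·(-5) = -77.
The second coordinate repeats the cycle [7, -6, -5, 4] with period 4; step 13 mod 4 = 1, giving -6.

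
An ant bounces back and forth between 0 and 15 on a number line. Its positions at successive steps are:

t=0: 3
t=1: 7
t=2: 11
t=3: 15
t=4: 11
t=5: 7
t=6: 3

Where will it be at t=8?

5

The value reflects between 0 and 15, moving 4 per step.
  step 7: 3 → 1
  step 8: 1 → 5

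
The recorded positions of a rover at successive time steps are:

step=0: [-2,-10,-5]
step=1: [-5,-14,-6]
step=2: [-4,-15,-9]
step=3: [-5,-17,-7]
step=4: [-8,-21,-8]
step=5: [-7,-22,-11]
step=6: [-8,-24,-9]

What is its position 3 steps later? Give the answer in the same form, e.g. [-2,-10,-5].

Step-to-step displacements: [-3,-4,-1], [+1,-1,-3], [-1,-2,+2], [-3,-4,-1], [+1,-1,-3], [-1,-2,+2] — a repeating cycle of length 3.
step 7: apply [-3,-4,-1] → [-11,-28,-10]
step 8: apply [+1,-1,-3] → [-10,-29,-13]
step 9: apply [-1,-2,+2] → [-11,-31,-11]

[-11,-31,-11]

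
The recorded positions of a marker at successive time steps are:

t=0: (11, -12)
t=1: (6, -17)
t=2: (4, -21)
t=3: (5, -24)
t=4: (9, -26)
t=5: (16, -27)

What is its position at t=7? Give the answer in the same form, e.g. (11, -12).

(39, -26)

Taking differences between consecutive positions: (-5, -5), (-2, -4), (+1, -3), (+4, -2), (+7, -1). These grow by (+3, +1) each step.
step 6: (16, -27) + (+10, +0) → (26, -27)
step 7: (26, -27) + (+13, +1) → (39, -26)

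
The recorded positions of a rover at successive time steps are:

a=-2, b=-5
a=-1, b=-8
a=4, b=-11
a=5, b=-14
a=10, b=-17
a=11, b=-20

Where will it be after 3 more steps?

a=22, b=-29

Step-to-step displacements: (+1, -3), (+5, -3), (+1, -3), (+5, -3), (+1, -3) — a repeating cycle of length 2.
step 6: apply (+5, -3) → a=16, b=-23
step 7: apply (+1, -3) → a=17, b=-26
step 8: apply (+5, -3) → a=22, b=-29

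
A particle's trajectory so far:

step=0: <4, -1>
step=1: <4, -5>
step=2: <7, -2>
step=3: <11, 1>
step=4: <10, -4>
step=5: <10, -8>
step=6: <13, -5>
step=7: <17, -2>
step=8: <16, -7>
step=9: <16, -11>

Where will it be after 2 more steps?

<23, -5>

The moves between consecutive positions are <+0, -4>, <+3, +3>, <+4, +3>, <-1, -5>, <+0, -4>, <+3, +3>, <+4, +3>, <-1, -5>, <+0, -4>; they repeat the 4-cycle [<+0, -4>, <+3, +3>, <+4, +3>, <-1, -5>].
step 10: apply <+3, +3> → <19, -8>
step 11: apply <+4, +3> → <23, -5>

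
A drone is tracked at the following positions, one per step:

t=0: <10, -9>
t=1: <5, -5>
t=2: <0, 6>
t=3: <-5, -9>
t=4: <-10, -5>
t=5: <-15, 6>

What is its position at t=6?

The first coordinate changes by -5 each step, so at step 6 it is 10 + 6·(-5) = -20.
The second coordinate repeats the cycle [-9, -5, 6] with period 3; step 6 mod 3 = 0, giving -9.

<-20, -9>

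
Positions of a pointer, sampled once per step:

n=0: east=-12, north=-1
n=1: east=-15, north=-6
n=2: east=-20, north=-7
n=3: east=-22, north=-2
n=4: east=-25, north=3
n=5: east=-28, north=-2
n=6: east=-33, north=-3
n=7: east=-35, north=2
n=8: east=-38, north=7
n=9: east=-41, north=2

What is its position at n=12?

Step-to-step displacements: (-3,-5), (-5,-1), (-2,+5), (-3,+5), (-3,-5), (-5,-1), (-2,+5), (-3,+5), (-3,-5) — a repeating cycle of length 4.
step 10: apply (-5,-1) → east=-46, north=1
step 11: apply (-2,+5) → east=-48, north=6
step 12: apply (-3,+5) → east=-51, north=11

east=-51, north=11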